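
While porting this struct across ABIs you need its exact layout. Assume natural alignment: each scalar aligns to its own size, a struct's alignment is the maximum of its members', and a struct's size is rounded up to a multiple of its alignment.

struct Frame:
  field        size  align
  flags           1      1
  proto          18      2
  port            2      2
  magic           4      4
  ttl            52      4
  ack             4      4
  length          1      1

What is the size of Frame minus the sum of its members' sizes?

6

0..1  flags  (1B, 1-aligned)
1..2  -- padding (1B)
2..20  proto  (18B, 2-aligned)
20..22  port  (2B, 2-aligned)
22..24  -- padding (2B)
24..28  magic  (4B, 4-aligned)
28..80  ttl  (52B, 4-aligned)
80..84  ack  (4B, 4-aligned)
84..85  length  (1B, 1-aligned)
85..88  -- tail padding (3B)
sizeof = 88, alignof = 4
data bytes 82, size 88 → padding 6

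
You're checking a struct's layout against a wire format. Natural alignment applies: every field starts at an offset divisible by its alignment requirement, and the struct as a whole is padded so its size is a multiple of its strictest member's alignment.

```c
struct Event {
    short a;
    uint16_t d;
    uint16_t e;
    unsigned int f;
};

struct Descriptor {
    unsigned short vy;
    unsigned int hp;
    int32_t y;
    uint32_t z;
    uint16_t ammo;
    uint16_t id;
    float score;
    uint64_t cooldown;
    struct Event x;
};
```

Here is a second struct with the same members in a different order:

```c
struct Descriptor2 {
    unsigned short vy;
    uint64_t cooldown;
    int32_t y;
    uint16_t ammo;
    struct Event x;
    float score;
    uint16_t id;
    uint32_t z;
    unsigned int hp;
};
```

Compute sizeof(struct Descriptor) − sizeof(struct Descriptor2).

Event: @0: a [2B, align 2] → 2; @2: d [2B, align 2] → 4; @4: e [2B, align 2] → 6; +2 pad (align 4); @8: f [4B, align 4] → 12; size 12, align 4
@0: vy [2B, align 2] → 2
+2 pad (align 4)
@4: hp [4B, align 4] → 8
@8: y [4B, align 4] → 12
@12: z [4B, align 4] → 16
@16: ammo [2B, align 2] → 18
@18: id [2B, align 2] → 20
@20: score [4B, align 4] → 24
@24: cooldown [8B, align 8] → 32
@32: x [12B, align 4] → 44
+4 tail pad (align 8)
size 48, align 8
— Descriptor2 —
@0: vy [2B, align 2] → 2
+6 pad (align 8)
@8: cooldown [8B, align 8] → 16
@16: y [4B, align 4] → 20
@20: ammo [2B, align 2] → 22
+2 pad (align 4)
@24: x [12B, align 4] → 36
@36: score [4B, align 4] → 40
@40: id [2B, align 2] → 42
+2 pad (align 4)
@44: z [4B, align 4] → 48
@48: hp [4B, align 4] → 52
+4 tail pad (align 8)
size 56, align 8
48 − 56 = -8

-8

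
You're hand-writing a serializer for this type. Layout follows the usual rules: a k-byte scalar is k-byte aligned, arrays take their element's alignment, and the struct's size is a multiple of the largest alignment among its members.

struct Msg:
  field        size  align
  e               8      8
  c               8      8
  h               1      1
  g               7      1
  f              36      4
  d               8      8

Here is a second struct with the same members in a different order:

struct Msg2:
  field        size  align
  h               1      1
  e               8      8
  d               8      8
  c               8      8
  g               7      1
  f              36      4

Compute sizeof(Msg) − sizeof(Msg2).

-8

0..8  e  (8B, 8-aligned)
8..16  c  (8B, 8-aligned)
16..17  h  (1B, 1-aligned)
17..24  g  (7B, 1-aligned)
24..60  f  (36B, 4-aligned)
60..64  -- padding (4B)
64..72  d  (8B, 8-aligned)
sizeof = 72, alignof = 8
— Msg2 —
0..1  h  (1B, 1-aligned)
1..8  -- padding (7B)
8..16  e  (8B, 8-aligned)
16..24  d  (8B, 8-aligned)
24..32  c  (8B, 8-aligned)
32..39  g  (7B, 1-aligned)
39..40  -- padding (1B)
40..76  f  (36B, 4-aligned)
76..80  -- tail padding (4B)
sizeof = 80, alignof = 8
72 − 80 = -8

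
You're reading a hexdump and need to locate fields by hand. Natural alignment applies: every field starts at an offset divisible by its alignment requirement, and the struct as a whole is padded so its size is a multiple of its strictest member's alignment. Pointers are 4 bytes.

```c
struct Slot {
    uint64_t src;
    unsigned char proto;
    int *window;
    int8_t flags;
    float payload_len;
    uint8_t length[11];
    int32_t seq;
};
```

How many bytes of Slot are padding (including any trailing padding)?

7

src at 0 (size 8, align 8) → ends 8
proto at 8 (size 1, align 1) → ends 9
pad 3 to align 4 for window
window at 12 (size 4, align 4) → ends 16
flags at 16 (size 1, align 1) → ends 17
pad 3 to align 4 for payload_len
payload_len at 20 (size 4, align 4) → ends 24
length at 24 (size 11, align 1) → ends 35
pad 1 to align 4 for seq
seq at 36 (size 4, align 4) → ends 40
total 40 bytes, alignment 8
data bytes 33, size 40 → padding 7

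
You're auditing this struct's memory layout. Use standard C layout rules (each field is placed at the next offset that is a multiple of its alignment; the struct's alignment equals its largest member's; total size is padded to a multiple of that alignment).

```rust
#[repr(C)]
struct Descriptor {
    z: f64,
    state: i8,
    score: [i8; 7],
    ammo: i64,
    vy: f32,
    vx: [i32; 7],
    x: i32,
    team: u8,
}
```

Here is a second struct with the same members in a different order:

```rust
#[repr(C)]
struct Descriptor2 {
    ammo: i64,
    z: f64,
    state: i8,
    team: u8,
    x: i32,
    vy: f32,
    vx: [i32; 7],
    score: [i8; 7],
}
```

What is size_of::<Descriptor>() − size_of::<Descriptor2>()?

0..8  z  (8B, 8-aligned)
8..9  state  (1B, 1-aligned)
9..16  score  (7B, 1-aligned)
16..24  ammo  (8B, 8-aligned)
24..28  vy  (4B, 4-aligned)
28..56  vx  (28B, 4-aligned)
56..60  x  (4B, 4-aligned)
60..61  team  (1B, 1-aligned)
61..64  -- tail padding (3B)
sizeof = 64, alignof = 8
— Descriptor2 —
0..8  ammo  (8B, 8-aligned)
8..16  z  (8B, 8-aligned)
16..17  state  (1B, 1-aligned)
17..18  team  (1B, 1-aligned)
18..20  -- padding (2B)
20..24  x  (4B, 4-aligned)
24..28  vy  (4B, 4-aligned)
28..56  vx  (28B, 4-aligned)
56..63  score  (7B, 1-aligned)
63..64  -- tail padding (1B)
sizeof = 64, alignof = 8
64 − 64 = 0

0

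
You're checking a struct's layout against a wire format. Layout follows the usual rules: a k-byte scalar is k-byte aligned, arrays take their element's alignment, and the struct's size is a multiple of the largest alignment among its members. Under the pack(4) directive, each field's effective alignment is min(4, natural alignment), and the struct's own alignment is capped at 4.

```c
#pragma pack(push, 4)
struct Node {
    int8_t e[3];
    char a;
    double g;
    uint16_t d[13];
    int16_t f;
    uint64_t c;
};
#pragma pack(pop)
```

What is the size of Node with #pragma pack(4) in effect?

0..3  e  (3B, 1-aligned)
3..4  a  (1B, 1-aligned)
4..12  g  (8B, 4-aligned)
12..38  d  (26B, 2-aligned)
38..40  f  (2B, 2-aligned)
40..48  c  (8B, 4-aligned)
sizeof = 48, alignof = 4

48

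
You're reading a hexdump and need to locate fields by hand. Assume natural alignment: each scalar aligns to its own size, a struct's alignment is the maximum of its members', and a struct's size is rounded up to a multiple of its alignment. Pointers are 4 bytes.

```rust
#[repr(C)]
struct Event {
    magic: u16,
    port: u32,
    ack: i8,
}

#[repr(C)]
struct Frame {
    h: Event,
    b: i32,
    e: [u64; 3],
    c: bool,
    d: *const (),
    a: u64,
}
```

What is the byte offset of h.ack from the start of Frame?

Event: magic at 0 (size 2, align 2) → ends 2; pad 2 to align 4 for port; port at 4 (size 4, align 4) → ends 8; ack at 8 (size 1, align 1) → ends 9; tail pad 3 to reach multiple of 4; total 12 bytes, alignment 4
h at 0 (size 12, align 4) → ends 12
within Event: ack at 8
0 + 8 = 8

8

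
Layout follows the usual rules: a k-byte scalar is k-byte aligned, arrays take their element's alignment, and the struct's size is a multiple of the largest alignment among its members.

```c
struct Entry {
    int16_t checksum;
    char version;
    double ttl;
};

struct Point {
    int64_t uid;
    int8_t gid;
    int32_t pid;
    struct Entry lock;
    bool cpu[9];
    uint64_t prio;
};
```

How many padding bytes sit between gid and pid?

Entry: @0: checksum [2B, align 2] → 2; @2: version [1B, align 1] → 3; +5 pad (align 8); @8: ttl [8B, align 8] → 16; size 16, align 8
@0: uid [8B, align 8] → 8
@8: gid [1B, align 1] → 9
+3 pad (align 4)
@12: pid [4B, align 4] → 16

3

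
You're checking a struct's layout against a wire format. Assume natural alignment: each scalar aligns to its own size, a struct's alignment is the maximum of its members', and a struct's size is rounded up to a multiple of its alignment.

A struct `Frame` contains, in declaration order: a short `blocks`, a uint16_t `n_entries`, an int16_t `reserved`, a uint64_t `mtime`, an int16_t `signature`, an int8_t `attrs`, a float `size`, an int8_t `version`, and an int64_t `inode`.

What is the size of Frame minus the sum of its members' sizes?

0..2  blocks  (2B, 2-aligned)
2..4  n_entries  (2B, 2-aligned)
4..6  reserved  (2B, 2-aligned)
6..8  -- padding (2B)
8..16  mtime  (8B, 8-aligned)
16..18  signature  (2B, 2-aligned)
18..19  attrs  (1B, 1-aligned)
19..20  -- padding (1B)
20..24  size  (4B, 4-aligned)
24..25  version  (1B, 1-aligned)
25..32  -- padding (7B)
32..40  inode  (8B, 8-aligned)
sizeof = 40, alignof = 8
data bytes 30, size 40 → padding 10

10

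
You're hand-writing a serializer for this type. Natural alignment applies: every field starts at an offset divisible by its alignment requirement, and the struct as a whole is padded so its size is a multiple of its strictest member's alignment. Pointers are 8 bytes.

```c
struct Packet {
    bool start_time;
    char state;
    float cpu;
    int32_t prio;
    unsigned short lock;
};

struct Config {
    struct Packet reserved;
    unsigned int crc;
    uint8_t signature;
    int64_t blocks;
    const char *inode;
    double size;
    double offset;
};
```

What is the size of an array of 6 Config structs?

Packet: @0: start_time [1B, align 1] → 1; @1: state [1B, align 1] → 2; +2 pad (align 4); @4: cpu [4B, align 4] → 8; @8: prio [4B, align 4] → 12; @12: lock [2B, align 2] → 14; +2 tail pad (align 4); size 16, align 4
@0: reserved [16B, align 4] → 16
@16: crc [4B, align 4] → 20
@20: signature [1B, align 1] → 21
+3 pad (align 8)
@24: blocks [8B, align 8] → 32
@32: inode [8B, align 8] → 40
@40: size [8B, align 8] → 48
@48: offset [8B, align 8] → 56
size 56, align 8
array of 6: 6 × 56 = 336

336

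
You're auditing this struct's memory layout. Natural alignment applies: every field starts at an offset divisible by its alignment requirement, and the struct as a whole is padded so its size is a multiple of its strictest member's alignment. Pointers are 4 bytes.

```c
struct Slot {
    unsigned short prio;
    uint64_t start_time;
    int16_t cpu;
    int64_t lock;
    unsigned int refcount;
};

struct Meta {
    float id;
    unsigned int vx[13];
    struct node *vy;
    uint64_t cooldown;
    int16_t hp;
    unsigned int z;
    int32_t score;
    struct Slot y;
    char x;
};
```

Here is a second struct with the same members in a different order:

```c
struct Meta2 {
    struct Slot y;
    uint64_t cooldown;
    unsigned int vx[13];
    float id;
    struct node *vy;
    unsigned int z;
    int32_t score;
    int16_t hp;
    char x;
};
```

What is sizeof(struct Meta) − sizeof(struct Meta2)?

16

Slot: prio at 0 (size 2, align 2) → ends 2; pad 6 to align 8 for start_time; start_time at 8 (size 8, align 8) → ends 16; cpu at 16 (size 2, align 2) → ends 18; pad 6 to align 8 for lock; lock at 24 (size 8, align 8) → ends 32; refcount at 32 (size 4, align 4) → ends 36; tail pad 4 to reach multiple of 8; total 40 bytes, alignment 8
id at 0 (size 4, align 4) → ends 4
vx at 4 (size 52, align 4) → ends 56
vy at 56 (size 4, align 4) → ends 60
pad 4 to align 8 for cooldown
cooldown at 64 (size 8, align 8) → ends 72
hp at 72 (size 2, align 2) → ends 74
pad 2 to align 4 for z
z at 76 (size 4, align 4) → ends 80
score at 80 (size 4, align 4) → ends 84
pad 4 to align 8 for y
y at 88 (size 40, align 8) → ends 128
x at 128 (size 1, align 1) → ends 129
tail pad 7 to reach multiple of 8
total 136 bytes, alignment 8
— Meta2 —
y at 0 (size 40, align 8) → ends 40
cooldown at 40 (size 8, align 8) → ends 48
vx at 48 (size 52, align 4) → ends 100
id at 100 (size 4, align 4) → ends 104
vy at 104 (size 4, align 4) → ends 108
z at 108 (size 4, align 4) → ends 112
score at 112 (size 4, align 4) → ends 116
hp at 116 (size 2, align 2) → ends 118
x at 118 (size 1, align 1) → ends 119
tail pad 1 to reach multiple of 8
total 120 bytes, alignment 8
136 − 120 = 16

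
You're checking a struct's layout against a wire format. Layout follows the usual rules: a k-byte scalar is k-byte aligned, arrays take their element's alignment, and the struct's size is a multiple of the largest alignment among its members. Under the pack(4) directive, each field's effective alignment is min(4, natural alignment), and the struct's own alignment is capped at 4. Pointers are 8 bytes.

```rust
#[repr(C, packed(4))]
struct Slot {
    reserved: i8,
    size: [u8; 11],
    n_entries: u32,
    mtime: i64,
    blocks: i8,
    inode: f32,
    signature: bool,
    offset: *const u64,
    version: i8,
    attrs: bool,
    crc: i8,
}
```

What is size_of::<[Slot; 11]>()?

0..1  reserved  (1B, 1-aligned)
1..12  size  (11B, 1-aligned)
12..16  n_entries  (4B, 4-aligned)
16..24  mtime  (8B, 4-aligned)
24..25  blocks  (1B, 1-aligned)
25..28  -- padding (3B)
28..32  inode  (4B, 4-aligned)
32..33  signature  (1B, 1-aligned)
33..36  -- padding (3B)
36..44  offset  (8B, 4-aligned)
44..45  version  (1B, 1-aligned)
45..46  attrs  (1B, 1-aligned)
46..47  crc  (1B, 1-aligned)
47..48  -- tail padding (1B)
sizeof = 48, alignof = 4
array of 11: 11 × 48 = 528

528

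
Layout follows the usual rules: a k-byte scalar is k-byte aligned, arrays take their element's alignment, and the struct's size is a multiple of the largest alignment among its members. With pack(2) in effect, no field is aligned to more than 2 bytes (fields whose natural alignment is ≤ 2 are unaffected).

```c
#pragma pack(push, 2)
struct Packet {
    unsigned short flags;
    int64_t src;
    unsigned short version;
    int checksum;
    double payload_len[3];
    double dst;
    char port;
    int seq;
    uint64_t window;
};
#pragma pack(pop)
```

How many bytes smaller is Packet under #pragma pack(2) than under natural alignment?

natural layout:
  flags at 0 (size 2, align 2) → ends 2
  pad 6 to align 8 for src
  src at 8 (size 8, align 8) → ends 16
  version at 16 (size 2, align 2) → ends 18
  pad 2 to align 4 for checksum
  checksum at 20 (size 4, align 4) → ends 24
  payload_len at 24 (size 24, align 8) → ends 48
  dst at 48 (size 8, align 8) → ends 56
  port at 56 (size 1, align 1) → ends 57
  pad 3 to align 4 for seq
  seq at 60 (size 4, align 4) → ends 64
  window at 64 (size 8, align 8) → ends 72
  total 72 bytes, alignment 8
packed(2) layout:
  flags at 0 (size 2, align 2) → ends 2
  src at 2 (size 8, align 2) → ends 10
  version at 10 (size 2, align 2) → ends 12
  checksum at 12 (size 4, align 2) → ends 16
  payload_len at 16 (size 24, align 2) → ends 40
  dst at 40 (size 8, align 2) → ends 48
  port at 48 (size 1, align 1) → ends 49
  pad 1 to align 2 for seq
  seq at 50 (size 4, align 2) → ends 54
  window at 54 (size 8, align 2) → ends 62
  total 62 bytes, alignment 2
72 − 62 = 10

10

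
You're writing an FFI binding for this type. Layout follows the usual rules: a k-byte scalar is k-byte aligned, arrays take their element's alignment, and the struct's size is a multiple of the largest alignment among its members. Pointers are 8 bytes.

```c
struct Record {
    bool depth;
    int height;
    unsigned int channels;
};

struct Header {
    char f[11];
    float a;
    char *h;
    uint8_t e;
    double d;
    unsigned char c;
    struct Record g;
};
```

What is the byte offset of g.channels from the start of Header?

Record: 0..1  depth  (1B, 1-aligned); 1..4  -- padding (3B); 4..8  height  (4B, 4-aligned); 8..12  channels  (4B, 4-aligned); sizeof = 12, alignof = 4
0..11  f  (11B, 1-aligned)
11..12  -- padding (1B)
12..16  a  (4B, 4-aligned)
16..24  h  (8B, 8-aligned)
24..25  e  (1B, 1-aligned)
25..32  -- padding (7B)
32..40  d  (8B, 8-aligned)
40..41  c  (1B, 1-aligned)
41..44  -- padding (3B)
44..56  g  (12B, 4-aligned)
within Record: channels at 8
44 + 8 = 52

52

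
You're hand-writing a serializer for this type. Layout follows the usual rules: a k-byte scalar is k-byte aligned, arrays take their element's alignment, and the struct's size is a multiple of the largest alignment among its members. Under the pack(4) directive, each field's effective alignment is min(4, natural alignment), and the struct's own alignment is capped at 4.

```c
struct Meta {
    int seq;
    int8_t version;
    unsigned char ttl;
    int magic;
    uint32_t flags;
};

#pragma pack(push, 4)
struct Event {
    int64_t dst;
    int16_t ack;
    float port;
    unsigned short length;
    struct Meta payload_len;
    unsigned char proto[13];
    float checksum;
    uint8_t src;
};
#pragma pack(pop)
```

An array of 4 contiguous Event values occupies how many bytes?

240

Meta: 0..4  seq  (4B, 4-aligned); 4..5  version  (1B, 1-aligned); 5..6  ttl  (1B, 1-aligned); 6..8  -- padding (2B); 8..12  magic  (4B, 4-aligned); 12..16  flags  (4B, 4-aligned); sizeof = 16, alignof = 4
0..8  dst  (8B, 4-aligned)
8..10  ack  (2B, 2-aligned)
10..12  -- padding (2B)
12..16  port  (4B, 4-aligned)
16..18  length  (2B, 2-aligned)
18..20  -- padding (2B)
20..36  payload_len  (16B, 4-aligned)
36..49  proto  (13B, 1-aligned)
49..52  -- padding (3B)
52..56  checksum  (4B, 4-aligned)
56..57  src  (1B, 1-aligned)
57..60  -- tail padding (3B)
sizeof = 60, alignof = 4
array of 4: 4 × 60 = 240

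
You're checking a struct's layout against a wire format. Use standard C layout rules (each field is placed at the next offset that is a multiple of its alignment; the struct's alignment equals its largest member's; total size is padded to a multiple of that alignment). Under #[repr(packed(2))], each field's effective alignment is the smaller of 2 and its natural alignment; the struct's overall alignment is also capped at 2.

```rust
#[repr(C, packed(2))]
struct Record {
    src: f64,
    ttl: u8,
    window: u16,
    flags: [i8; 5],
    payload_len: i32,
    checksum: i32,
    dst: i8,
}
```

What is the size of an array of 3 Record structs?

84

src at 0 (size 8, align 2) → ends 8
ttl at 8 (size 1, align 1) → ends 9
pad 1 to align 2 for window
window at 10 (size 2, align 2) → ends 12
flags at 12 (size 5, align 1) → ends 17
pad 1 to align 2 for payload_len
payload_len at 18 (size 4, align 2) → ends 22
checksum at 22 (size 4, align 2) → ends 26
dst at 26 (size 1, align 1) → ends 27
tail pad 1 to reach multiple of 2
total 28 bytes, alignment 2
array of 3: 3 × 28 = 84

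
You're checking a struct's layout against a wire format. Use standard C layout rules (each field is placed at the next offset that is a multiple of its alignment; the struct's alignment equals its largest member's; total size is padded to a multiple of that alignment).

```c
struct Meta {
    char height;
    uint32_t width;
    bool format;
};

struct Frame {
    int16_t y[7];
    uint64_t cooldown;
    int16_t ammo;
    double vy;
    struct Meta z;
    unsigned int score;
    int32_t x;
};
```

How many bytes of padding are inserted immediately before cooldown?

2

Meta: 0..1  height  (1B, 1-aligned); 1..4  -- padding (3B); 4..8  width  (4B, 4-aligned); 8..9  format  (1B, 1-aligned); 9..12  -- tail padding (3B); sizeof = 12, alignof = 4
0..14  y  (14B, 2-aligned)
14..16  -- padding (2B)
16..24  cooldown  (8B, 8-aligned)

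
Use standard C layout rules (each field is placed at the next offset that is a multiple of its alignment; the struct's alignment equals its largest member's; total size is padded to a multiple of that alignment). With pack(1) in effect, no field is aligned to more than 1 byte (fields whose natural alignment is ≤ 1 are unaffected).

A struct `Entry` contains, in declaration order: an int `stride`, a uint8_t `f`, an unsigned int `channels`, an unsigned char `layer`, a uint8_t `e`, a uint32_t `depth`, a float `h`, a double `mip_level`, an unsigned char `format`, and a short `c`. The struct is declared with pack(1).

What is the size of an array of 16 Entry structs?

480

@0: stride [4B, align 1] → 4
@4: f [1B, align 1] → 5
@5: channels [4B, align 1] → 9
@9: layer [1B, align 1] → 10
@10: e [1B, align 1] → 11
@11: depth [4B, align 1] → 15
@15: h [4B, align 1] → 19
@19: mip_level [8B, align 1] → 27
@27: format [1B, align 1] → 28
@28: c [2B, align 1] → 30
size 30, align 1
array of 16: 16 × 30 = 480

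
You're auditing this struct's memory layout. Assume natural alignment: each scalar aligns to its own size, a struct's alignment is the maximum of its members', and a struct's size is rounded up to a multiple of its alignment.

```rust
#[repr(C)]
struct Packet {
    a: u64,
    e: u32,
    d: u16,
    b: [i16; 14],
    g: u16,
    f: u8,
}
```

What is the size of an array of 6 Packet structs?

288

a at 0 (size 8, align 8) → ends 8
e at 8 (size 4, align 4) → ends 12
d at 12 (size 2, align 2) → ends 14
b at 14 (size 28, align 2) → ends 42
g at 42 (size 2, align 2) → ends 44
f at 44 (size 1, align 1) → ends 45
tail pad 3 to reach multiple of 8
total 48 bytes, alignment 8
array of 6: 6 × 48 = 288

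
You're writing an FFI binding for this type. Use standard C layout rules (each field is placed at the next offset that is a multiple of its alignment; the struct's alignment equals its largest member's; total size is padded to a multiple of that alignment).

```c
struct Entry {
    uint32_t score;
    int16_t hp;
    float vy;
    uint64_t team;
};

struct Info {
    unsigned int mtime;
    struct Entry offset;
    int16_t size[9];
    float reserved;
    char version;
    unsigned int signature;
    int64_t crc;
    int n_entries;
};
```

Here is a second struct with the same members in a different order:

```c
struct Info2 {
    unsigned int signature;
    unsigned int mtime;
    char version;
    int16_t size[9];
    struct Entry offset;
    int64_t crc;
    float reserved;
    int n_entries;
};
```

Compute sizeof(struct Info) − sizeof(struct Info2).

8

Entry: @0: score [4B, align 4] → 4; @4: hp [2B, align 2] → 6; +2 pad (align 4); @8: vy [4B, align 4] → 12; +4 pad (align 8); @16: team [8B, align 8] → 24; size 24, align 8
@0: mtime [4B, align 4] → 4
+4 pad (align 8)
@8: offset [24B, align 8] → 32
@32: size [18B, align 2] → 50
+2 pad (align 4)
@52: reserved [4B, align 4] → 56
@56: version [1B, align 1] → 57
+3 pad (align 4)
@60: signature [4B, align 4] → 64
@64: crc [8B, align 8] → 72
@72: n_entries [4B, align 4] → 76
+4 tail pad (align 8)
size 80, align 8
— Info2 —
@0: signature [4B, align 4] → 4
@4: mtime [4B, align 4] → 8
@8: version [1B, align 1] → 9
+1 pad (align 2)
@10: size [18B, align 2] → 28
+4 pad (align 8)
@32: offset [24B, align 8] → 56
@56: crc [8B, align 8] → 64
@64: reserved [4B, align 4] → 68
@68: n_entries [4B, align 4] → 72
size 72, align 8
80 − 72 = 8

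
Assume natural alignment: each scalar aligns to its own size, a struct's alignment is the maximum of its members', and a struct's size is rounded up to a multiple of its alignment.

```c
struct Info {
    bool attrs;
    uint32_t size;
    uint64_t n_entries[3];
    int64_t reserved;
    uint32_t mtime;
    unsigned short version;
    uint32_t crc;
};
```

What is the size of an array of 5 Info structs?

280

@0: attrs [1B, align 1] → 1
+3 pad (align 4)
@4: size [4B, align 4] → 8
@8: n_entries [24B, align 8] → 32
@32: reserved [8B, align 8] → 40
@40: mtime [4B, align 4] → 44
@44: version [2B, align 2] → 46
+2 pad (align 4)
@48: crc [4B, align 4] → 52
+4 tail pad (align 8)
size 56, align 8
array of 5: 5 × 56 = 280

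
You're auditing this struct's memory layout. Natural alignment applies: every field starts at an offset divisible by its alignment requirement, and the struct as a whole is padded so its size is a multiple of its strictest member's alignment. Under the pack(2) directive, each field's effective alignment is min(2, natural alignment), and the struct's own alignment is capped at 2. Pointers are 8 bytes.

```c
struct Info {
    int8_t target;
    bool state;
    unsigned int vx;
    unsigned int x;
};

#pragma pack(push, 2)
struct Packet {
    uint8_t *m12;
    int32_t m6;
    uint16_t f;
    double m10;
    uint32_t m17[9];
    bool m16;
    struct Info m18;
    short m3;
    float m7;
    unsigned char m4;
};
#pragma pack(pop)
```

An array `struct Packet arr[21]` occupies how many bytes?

1680

Info: @0: target [1B, align 1] → 1; @1: state [1B, align 1] → 2; +2 pad (align 4); @4: vx [4B, align 4] → 8; @8: x [4B, align 4] → 12; size 12, align 4
@0: m12 [8B, align 2] → 8
@8: m6 [4B, align 2] → 12
@12: f [2B, align 2] → 14
@14: m10 [8B, align 2] → 22
@22: m17 [36B, align 2] → 58
@58: m16 [1B, align 1] → 59
+1 pad (align 2)
@60: m18 [12B, align 2] → 72
@72: m3 [2B, align 2] → 74
@74: m7 [4B, align 2] → 78
@78: m4 [1B, align 1] → 79
+1 tail pad (align 2)
size 80, align 2
array of 21: 21 × 80 = 1680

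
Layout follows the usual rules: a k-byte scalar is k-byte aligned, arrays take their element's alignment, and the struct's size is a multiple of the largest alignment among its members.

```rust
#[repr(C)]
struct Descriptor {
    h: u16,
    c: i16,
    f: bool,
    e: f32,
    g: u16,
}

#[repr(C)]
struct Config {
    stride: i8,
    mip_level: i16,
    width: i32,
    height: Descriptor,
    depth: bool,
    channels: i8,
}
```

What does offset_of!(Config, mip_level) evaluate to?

Descriptor: 0..2  h  (2B, 2-aligned); 2..4  c  (2B, 2-aligned); 4..5  f  (1B, 1-aligned); 5..8  -- padding (3B); 8..12  e  (4B, 4-aligned); 12..14  g  (2B, 2-aligned); 14..16  -- tail padding (2B); sizeof = 16, alignof = 4
0..1  stride  (1B, 1-aligned)
1..2  -- padding (1B)
2..4  mip_level  (2B, 2-aligned)

2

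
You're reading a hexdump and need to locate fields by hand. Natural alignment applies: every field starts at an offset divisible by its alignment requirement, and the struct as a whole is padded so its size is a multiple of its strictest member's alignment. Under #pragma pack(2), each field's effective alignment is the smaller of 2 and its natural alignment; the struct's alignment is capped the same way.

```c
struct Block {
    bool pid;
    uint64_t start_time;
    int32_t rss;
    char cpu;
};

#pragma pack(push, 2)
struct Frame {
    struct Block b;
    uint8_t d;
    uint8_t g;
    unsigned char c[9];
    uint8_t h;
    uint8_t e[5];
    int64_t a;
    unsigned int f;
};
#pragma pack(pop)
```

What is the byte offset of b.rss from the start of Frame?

16

Block: 0..1  pid  (1B, 1-aligned); 1..8  -- padding (7B); 8..16  start_time  (8B, 8-aligned); 16..20  rss  (4B, 4-aligned); 20..21  cpu  (1B, 1-aligned); 21..24  -- tail padding (3B); sizeof = 24, alignof = 8
0..24  b  (24B, 2-aligned)
within Block: rss at 16
0 + 16 = 16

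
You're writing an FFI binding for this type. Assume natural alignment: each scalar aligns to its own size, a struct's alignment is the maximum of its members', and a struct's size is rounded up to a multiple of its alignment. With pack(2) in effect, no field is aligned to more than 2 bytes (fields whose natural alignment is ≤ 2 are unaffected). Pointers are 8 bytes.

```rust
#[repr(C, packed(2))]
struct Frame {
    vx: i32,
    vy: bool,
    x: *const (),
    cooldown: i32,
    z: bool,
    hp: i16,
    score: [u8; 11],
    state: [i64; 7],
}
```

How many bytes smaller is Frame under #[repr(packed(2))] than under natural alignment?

6

natural layout:
  @0: vx [4B, align 4] → 4
  @4: vy [1B, align 1] → 5
  +3 pad (align 8)
  @8: x [8B, align 8] → 16
  @16: cooldown [4B, align 4] → 20
  @20: z [1B, align 1] → 21
  +1 pad (align 2)
  @22: hp [2B, align 2] → 24
  @24: score [11B, align 1] → 35
  +5 pad (align 8)
  @40: state [56B, align 8] → 96
  size 96, align 8
packed(2) layout:
  @0: vx [4B, align 2] → 4
  @4: vy [1B, align 1] → 5
  +1 pad (align 2)
  @6: x [8B, align 2] → 14
  @14: cooldown [4B, align 2] → 18
  @18: z [1B, align 1] → 19
  +1 pad (align 2)
  @20: hp [2B, align 2] → 22
  @22: score [11B, align 1] → 33
  +1 pad (align 2)
  @34: state [56B, align 2] → 90
  size 90, align 2
96 − 90 = 6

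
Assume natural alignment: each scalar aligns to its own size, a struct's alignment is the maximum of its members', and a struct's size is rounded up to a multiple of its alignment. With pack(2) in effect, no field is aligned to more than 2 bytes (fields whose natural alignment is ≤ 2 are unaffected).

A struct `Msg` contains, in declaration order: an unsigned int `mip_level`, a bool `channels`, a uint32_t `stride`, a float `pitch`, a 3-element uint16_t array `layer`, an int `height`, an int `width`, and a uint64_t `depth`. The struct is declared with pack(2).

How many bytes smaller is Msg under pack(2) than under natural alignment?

natural layout:
  @0: mip_level [4B, align 4] → 4
  @4: channels [1B, align 1] → 5
  +3 pad (align 4)
  @8: stride [4B, align 4] → 12
  @12: pitch [4B, align 4] → 16
  @16: layer [6B, align 2] → 22
  +2 pad (align 4)
  @24: height [4B, align 4] → 28
  @28: width [4B, align 4] → 32
  @32: depth [8B, align 8] → 40
  size 40, align 8
packed(2) layout:
  @0: mip_level [4B, align 2] → 4
  @4: channels [1B, align 1] → 5
  +1 pad (align 2)
  @6: stride [4B, align 2] → 10
  @10: pitch [4B, align 2] → 14
  @14: layer [6B, align 2] → 20
  @20: height [4B, align 2] → 24
  @24: width [4B, align 2] → 28
  @28: depth [8B, align 2] → 36
  size 36, align 2
40 − 36 = 4

4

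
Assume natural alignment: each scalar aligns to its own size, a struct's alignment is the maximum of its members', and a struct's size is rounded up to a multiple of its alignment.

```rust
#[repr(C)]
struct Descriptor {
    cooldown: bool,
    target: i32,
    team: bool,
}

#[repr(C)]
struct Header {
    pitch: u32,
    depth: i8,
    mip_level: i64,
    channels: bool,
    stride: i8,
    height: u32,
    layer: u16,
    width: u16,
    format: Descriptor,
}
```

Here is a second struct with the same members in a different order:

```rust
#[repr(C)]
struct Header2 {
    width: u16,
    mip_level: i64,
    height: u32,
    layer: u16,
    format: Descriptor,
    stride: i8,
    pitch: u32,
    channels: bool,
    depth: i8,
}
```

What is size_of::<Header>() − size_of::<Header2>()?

-8

Descriptor: 0..1  cooldown  (1B, 1-aligned); 1..4  -- padding (3B); 4..8  target  (4B, 4-aligned); 8..9  team  (1B, 1-aligned); 9..12  -- tail padding (3B); sizeof = 12, alignof = 4
0..4  pitch  (4B, 4-aligned)
4..5  depth  (1B, 1-aligned)
5..8  -- padding (3B)
8..16  mip_level  (8B, 8-aligned)
16..17  channels  (1B, 1-aligned)
17..18  stride  (1B, 1-aligned)
18..20  -- padding (2B)
20..24  height  (4B, 4-aligned)
24..26  layer  (2B, 2-aligned)
26..28  width  (2B, 2-aligned)
28..40  format  (12B, 4-aligned)
sizeof = 40, alignof = 8
— Header2 —
0..2  width  (2B, 2-aligned)
2..8  -- padding (6B)
8..16  mip_level  (8B, 8-aligned)
16..20  height  (4B, 4-aligned)
20..22  layer  (2B, 2-aligned)
22..24  -- padding (2B)
24..36  format  (12B, 4-aligned)
36..37  stride  (1B, 1-aligned)
37..40  -- padding (3B)
40..44  pitch  (4B, 4-aligned)
44..45  channels  (1B, 1-aligned)
45..46  depth  (1B, 1-aligned)
46..48  -- tail padding (2B)
sizeof = 48, alignof = 8
40 − 48 = -8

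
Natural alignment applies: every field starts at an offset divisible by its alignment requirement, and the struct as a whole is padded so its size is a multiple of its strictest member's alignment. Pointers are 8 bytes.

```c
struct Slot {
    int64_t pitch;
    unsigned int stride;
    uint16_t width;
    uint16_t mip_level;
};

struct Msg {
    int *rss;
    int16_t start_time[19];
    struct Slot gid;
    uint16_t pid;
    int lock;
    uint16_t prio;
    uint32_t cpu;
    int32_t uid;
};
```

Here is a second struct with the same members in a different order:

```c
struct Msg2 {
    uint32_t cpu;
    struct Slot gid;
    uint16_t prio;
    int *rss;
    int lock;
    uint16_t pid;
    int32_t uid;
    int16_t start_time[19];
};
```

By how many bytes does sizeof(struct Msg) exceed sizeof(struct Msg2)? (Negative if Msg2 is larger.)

-8

Slot: pitch at 0 (size 8, align 8) → ends 8; stride at 8 (size 4, align 4) → ends 12; width at 12 (size 2, align 2) → ends 14; mip_level at 14 (size 2, align 2) → ends 16; total 16 bytes, alignment 8
rss at 0 (size 8, align 8) → ends 8
start_time at 8 (size 38, align 2) → ends 46
pad 2 to align 8 for gid
gid at 48 (size 16, align 8) → ends 64
pid at 64 (size 2, align 2) → ends 66
pad 2 to align 4 for lock
lock at 68 (size 4, align 4) → ends 72
prio at 72 (size 2, align 2) → ends 74
pad 2 to align 4 for cpu
cpu at 76 (size 4, align 4) → ends 80
uid at 80 (size 4, align 4) → ends 84
tail pad 4 to reach multiple of 8
total 88 bytes, alignment 8
— Msg2 —
cpu at 0 (size 4, align 4) → ends 4
pad 4 to align 8 for gid
gid at 8 (size 16, align 8) → ends 24
prio at 24 (size 2, align 2) → ends 26
pad 6 to align 8 for rss
rss at 32 (size 8, align 8) → ends 40
lock at 40 (size 4, align 4) → ends 44
pid at 44 (size 2, align 2) → ends 46
pad 2 to align 4 for uid
uid at 48 (size 4, align 4) → ends 52
start_time at 52 (size 38, align 2) → ends 90
tail pad 6 to reach multiple of 8
total 96 bytes, alignment 8
88 − 96 = -8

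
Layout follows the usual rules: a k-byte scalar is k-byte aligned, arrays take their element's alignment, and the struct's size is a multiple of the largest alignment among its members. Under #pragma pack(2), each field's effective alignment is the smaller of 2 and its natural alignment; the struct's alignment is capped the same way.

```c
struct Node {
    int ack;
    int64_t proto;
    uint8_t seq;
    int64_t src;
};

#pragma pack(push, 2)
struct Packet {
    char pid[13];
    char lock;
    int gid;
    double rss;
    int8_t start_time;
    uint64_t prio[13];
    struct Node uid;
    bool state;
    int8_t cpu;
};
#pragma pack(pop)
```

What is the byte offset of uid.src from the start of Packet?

156

Node: 0..4  ack  (4B, 4-aligned); 4..8  -- padding (4B); 8..16  proto  (8B, 8-aligned); 16..17  seq  (1B, 1-aligned); 17..24  -- padding (7B); 24..32  src  (8B, 8-aligned); sizeof = 32, alignof = 8
0..13  pid  (13B, 1-aligned)
13..14  lock  (1B, 1-aligned)
14..18  gid  (4B, 2-aligned)
18..26  rss  (8B, 2-aligned)
26..27  start_time  (1B, 1-aligned)
27..28  -- padding (1B)
28..132  prio  (104B, 2-aligned)
132..164  uid  (32B, 2-aligned)
within Node: src at 24
132 + 24 = 156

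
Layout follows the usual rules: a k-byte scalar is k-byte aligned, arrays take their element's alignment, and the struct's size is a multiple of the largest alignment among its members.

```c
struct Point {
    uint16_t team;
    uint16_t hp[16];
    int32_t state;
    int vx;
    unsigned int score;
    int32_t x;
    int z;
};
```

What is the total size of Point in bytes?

0..2  team  (2B, 2-aligned)
2..34  hp  (32B, 2-aligned)
34..36  -- padding (2B)
36..40  state  (4B, 4-aligned)
40..44  vx  (4B, 4-aligned)
44..48  score  (4B, 4-aligned)
48..52  x  (4B, 4-aligned)
52..56  z  (4B, 4-aligned)
sizeof = 56, alignof = 4

56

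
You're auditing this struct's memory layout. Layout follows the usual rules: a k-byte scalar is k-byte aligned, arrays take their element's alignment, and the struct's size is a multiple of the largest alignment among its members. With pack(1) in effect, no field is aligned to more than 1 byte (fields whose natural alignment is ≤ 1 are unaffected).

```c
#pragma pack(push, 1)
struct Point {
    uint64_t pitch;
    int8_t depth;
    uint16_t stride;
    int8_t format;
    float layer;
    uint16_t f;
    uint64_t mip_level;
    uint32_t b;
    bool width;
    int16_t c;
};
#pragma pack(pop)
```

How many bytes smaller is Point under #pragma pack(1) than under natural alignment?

7

natural layout:
  0..8  pitch  (8B, 8-aligned)
  8..9  depth  (1B, 1-aligned)
  9..10  -- padding (1B)
  10..12  stride  (2B, 2-aligned)
  12..13  format  (1B, 1-aligned)
  13..16  -- padding (3B)
  16..20  layer  (4B, 4-aligned)
  20..22  f  (2B, 2-aligned)
  22..24  -- padding (2B)
  24..32  mip_level  (8B, 8-aligned)
  32..36  b  (4B, 4-aligned)
  36..37  width  (1B, 1-aligned)
  37..38  -- padding (1B)
  38..40  c  (2B, 2-aligned)
  sizeof = 40, alignof = 8
packed(1) layout:
  0..8  pitch  (8B, 1-aligned)
  8..9  depth  (1B, 1-aligned)
  9..11  stride  (2B, 1-aligned)
  11..12  format  (1B, 1-aligned)
  12..16  layer  (4B, 1-aligned)
  16..18  f  (2B, 1-aligned)
  18..26  mip_level  (8B, 1-aligned)
  26..30  b  (4B, 1-aligned)
  30..31  width  (1B, 1-aligned)
  31..33  c  (2B, 1-aligned)
  sizeof = 33, alignof = 1
40 − 33 = 7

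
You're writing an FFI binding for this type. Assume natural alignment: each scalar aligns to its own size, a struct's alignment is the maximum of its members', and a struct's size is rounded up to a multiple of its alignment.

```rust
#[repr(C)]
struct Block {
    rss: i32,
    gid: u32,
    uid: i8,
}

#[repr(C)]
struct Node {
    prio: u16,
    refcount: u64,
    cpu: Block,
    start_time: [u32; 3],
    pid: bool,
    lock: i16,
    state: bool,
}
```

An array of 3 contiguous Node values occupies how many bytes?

144

Block: @0: rss [4B, align 4] → 4; @4: gid [4B, align 4] → 8; @8: uid [1B, align 1] → 9; +3 tail pad (align 4); size 12, align 4
@0: prio [2B, align 2] → 2
+6 pad (align 8)
@8: refcount [8B, align 8] → 16
@16: cpu [12B, align 4] → 28
@28: start_time [12B, align 4] → 40
@40: pid [1B, align 1] → 41
+1 pad (align 2)
@42: lock [2B, align 2] → 44
@44: state [1B, align 1] → 45
+3 tail pad (align 8)
size 48, align 8
array of 3: 3 × 48 = 144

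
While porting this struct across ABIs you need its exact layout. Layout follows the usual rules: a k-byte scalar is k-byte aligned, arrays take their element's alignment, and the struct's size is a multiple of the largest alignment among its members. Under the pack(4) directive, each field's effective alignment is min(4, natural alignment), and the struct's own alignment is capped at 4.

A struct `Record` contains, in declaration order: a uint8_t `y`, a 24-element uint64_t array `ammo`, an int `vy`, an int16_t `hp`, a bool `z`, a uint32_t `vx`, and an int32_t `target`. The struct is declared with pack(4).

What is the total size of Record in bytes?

212 bytes

@0: y [1B, align 1] → 1
+3 pad (align 4)
@4: ammo [192B, align 4] → 196
@196: vy [4B, align 4] → 200
@200: hp [2B, align 2] → 202
@202: z [1B, align 1] → 203
+1 pad (align 4)
@204: vx [4B, align 4] → 208
@208: target [4B, align 4] → 212
size 212, align 4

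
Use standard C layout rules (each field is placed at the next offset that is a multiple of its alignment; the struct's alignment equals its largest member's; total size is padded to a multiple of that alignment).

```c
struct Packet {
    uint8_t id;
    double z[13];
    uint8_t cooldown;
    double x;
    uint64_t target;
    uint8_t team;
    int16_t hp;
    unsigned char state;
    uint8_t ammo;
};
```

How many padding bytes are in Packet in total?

@0: id [1B, align 1] → 1
+7 pad (align 8)
@8: z [104B, align 8] → 112
@112: cooldown [1B, align 1] → 113
+7 pad (align 8)
@120: x [8B, align 8] → 128
@128: target [8B, align 8] → 136
@136: team [1B, align 1] → 137
+1 pad (align 2)
@138: hp [2B, align 2] → 140
@140: state [1B, align 1] → 141
@141: ammo [1B, align 1] → 142
+2 tail pad (align 8)
size 144, align 8
data bytes 127, size 144 → padding 17

17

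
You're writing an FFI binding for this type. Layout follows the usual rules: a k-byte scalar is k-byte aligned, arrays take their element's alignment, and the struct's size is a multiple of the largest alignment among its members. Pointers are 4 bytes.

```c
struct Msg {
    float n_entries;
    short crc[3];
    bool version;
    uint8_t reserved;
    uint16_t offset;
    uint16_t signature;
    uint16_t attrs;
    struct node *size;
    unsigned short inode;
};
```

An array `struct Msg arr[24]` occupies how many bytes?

672

0..4  n_entries  (4B, 4-aligned)
4..10  crc  (6B, 2-aligned)
10..11  version  (1B, 1-aligned)
11..12  reserved  (1B, 1-aligned)
12..14  offset  (2B, 2-aligned)
14..16  signature  (2B, 2-aligned)
16..18  attrs  (2B, 2-aligned)
18..20  -- padding (2B)
20..24  size  (4B, 4-aligned)
24..26  inode  (2B, 2-aligned)
26..28  -- tail padding (2B)
sizeof = 28, alignof = 4
array of 24: 24 × 28 = 672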